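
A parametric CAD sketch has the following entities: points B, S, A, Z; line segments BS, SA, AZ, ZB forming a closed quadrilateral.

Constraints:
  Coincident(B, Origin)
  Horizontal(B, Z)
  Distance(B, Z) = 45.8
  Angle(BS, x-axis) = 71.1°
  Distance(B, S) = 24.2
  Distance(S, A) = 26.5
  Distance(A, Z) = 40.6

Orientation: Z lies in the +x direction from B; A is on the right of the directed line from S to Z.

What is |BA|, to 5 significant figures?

6.3864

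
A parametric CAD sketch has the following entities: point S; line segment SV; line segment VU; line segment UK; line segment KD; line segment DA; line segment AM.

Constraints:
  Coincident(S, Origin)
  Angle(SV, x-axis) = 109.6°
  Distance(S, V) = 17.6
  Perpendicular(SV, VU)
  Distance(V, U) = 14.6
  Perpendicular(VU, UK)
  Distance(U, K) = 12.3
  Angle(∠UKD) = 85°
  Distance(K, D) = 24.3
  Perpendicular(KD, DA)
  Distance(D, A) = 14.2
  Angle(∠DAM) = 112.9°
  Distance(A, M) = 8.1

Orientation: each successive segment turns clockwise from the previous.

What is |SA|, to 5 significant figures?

23.131

∠UKD = 85.0° gives KD at -165.40° from the x-axis; with |KD| = 24.3, D = (-11.539, 3.7652). The perpendicularity gives DA at right angles to KD, so DA runs at 104.60°; with |DA| = 14.2, A = (-15.119, 17.507). Then |SA| = |A − S| = 23.131.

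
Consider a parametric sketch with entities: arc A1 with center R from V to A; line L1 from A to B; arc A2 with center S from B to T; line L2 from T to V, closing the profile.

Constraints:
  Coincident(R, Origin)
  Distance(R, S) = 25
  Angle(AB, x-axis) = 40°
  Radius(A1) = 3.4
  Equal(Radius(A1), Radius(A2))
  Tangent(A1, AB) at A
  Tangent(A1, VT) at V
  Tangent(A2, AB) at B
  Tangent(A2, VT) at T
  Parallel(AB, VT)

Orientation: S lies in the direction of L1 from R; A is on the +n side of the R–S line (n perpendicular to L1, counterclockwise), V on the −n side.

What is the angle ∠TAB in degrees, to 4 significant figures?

15.22°

Tangency of A1 to both parallel lines with radius 3.4 puts A and V at R ± 3.4·n: A = (-2.185, 2.605), V = (2.185, -2.605). Equal radii place B and T the same way about S: B = S + 3.4·n = (16.97, 18.67), T = S − 3.4·n = (21.34, 13.47). Then cos ∠TAB = AT·AB / (|AT||AB|), giving 15.22°.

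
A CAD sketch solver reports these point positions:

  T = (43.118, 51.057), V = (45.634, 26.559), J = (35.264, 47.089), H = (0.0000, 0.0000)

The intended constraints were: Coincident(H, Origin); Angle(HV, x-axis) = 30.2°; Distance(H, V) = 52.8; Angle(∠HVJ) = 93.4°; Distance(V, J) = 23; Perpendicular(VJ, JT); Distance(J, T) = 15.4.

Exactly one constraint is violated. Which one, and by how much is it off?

Distance(J, T) = 15.4 — off by 6.60.

H = (0.00, 0.00) ✓; HV at 30.20° ✓; |HV| = 52.80 ✓; ∠HVJ = 93.40° ✓; |VJ| = 23.00 ✓; ∠(VJ, JT) = 90.00° ✓; |JT| = 8.799 ✗.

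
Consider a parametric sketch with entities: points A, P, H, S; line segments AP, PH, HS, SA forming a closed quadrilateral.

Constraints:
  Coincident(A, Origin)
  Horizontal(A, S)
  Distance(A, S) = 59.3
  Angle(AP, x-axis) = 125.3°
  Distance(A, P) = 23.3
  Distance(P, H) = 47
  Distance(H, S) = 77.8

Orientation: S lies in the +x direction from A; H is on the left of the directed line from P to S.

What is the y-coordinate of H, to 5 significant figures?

59.923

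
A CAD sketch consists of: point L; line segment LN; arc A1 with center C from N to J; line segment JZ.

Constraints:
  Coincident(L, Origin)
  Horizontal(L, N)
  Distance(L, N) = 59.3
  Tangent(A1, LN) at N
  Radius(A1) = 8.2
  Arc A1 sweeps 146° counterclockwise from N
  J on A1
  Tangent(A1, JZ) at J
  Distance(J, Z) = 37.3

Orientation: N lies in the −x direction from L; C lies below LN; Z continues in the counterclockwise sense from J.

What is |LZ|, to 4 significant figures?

48.70

L is at the origin; L and N share the same y with |LN| = 59.3 and N on the −x side, so N = (-59.30, 0.000). The tangent condition forces CN to be normal to LN, so C = N + (0, -8.2) = (-59.30, -8.200). On A1, N sits at bearing 90° from C; a 146° counterclockwise sweep puts J at bearing 236°, so J = C + 8.2·(cos 236°, sin 236°) = (-63.89, -15.00). Tangency of A1 to JZ means the radius CJ is perpendicular to JZ, so JZ runs along (−sin 236°, cos 236°); with |JZ| = 37.3, Z = (-32.96, -35.86). Then |LZ| = |Z − L| = 48.70.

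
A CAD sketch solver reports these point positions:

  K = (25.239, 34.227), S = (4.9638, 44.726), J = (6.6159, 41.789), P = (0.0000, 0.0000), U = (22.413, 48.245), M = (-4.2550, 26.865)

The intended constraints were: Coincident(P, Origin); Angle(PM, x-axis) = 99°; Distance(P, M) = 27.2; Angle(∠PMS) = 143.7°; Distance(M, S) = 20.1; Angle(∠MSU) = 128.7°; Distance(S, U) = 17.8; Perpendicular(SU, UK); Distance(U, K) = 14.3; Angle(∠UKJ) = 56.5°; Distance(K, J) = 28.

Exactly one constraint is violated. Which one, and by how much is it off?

Distance(K, J) = 28 — off by 7.90.

P = (0.00, 0.00) ✓; PM at 99.00° ✓; |PM| = 27.20 ✓; ∠PMS = 143.7° ✓; |MS| = 20.10 ✓; ∠MSU = 128.7° ✓; |SU| = 17.80 ✓; ∠(SU, UK) = 90.00° ✓; |UK| = 14.30 ✓; ∠UKJ = 56.50° ✓; |KJ| = 20.10 ✗.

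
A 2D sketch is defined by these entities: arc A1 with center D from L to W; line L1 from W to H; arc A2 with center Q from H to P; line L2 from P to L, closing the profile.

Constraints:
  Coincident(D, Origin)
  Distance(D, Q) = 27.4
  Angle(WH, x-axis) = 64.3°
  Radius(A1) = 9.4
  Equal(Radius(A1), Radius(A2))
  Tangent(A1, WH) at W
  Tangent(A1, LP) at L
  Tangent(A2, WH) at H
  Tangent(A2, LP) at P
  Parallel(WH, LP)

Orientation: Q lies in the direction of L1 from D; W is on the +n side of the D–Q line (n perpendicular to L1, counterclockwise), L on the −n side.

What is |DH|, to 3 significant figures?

29.0

Tangency of A1 to both parallel lines with radius 9.4 puts W and L at D ± 9.4·n: W = (-8.47, 4.08), L = (8.47, -4.08). Equal radii place H and P the same way about Q: H = Q + 9.4·n = (3.41, 28.8), P = Q − 9.4·n = (20.4, 20.6). Then |DH| = |H − D| = 29.0.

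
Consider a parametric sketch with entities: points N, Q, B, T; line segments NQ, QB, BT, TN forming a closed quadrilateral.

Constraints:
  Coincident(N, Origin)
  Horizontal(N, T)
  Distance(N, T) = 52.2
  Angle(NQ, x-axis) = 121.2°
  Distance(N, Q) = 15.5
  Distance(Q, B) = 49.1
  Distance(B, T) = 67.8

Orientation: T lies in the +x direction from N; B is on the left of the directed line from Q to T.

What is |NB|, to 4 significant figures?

58.59

Checks: |QB| = 49.10 ✓; |BT| = 67.80 ✓.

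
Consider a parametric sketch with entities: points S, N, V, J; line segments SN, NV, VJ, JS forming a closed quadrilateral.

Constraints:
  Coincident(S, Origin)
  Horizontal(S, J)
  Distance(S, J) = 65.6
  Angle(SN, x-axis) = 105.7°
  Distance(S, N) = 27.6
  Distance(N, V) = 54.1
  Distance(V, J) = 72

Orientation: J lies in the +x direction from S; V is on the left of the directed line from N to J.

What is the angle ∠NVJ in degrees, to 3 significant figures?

74.6°

Checks: |NV| = 54.10 ✓; |VJ| = 72.00 ✓.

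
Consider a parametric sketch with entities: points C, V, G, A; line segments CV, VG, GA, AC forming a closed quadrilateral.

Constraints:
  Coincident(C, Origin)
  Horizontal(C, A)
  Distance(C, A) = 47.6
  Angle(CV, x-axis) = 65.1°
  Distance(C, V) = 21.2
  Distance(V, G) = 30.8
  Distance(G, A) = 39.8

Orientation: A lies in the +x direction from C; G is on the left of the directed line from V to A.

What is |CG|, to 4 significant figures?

50.39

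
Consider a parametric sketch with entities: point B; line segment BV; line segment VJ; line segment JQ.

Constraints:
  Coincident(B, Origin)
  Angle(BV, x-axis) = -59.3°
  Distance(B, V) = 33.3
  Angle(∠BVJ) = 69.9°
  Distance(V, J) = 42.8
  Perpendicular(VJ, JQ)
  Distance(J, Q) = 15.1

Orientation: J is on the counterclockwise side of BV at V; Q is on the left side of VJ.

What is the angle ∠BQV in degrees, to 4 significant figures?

46.72°

B is at the origin; BV runs at -59.3° with length 33.3, so V = 33.3·(cos -59.3°, sin -59.3°) = (17.00, -28.63). ∠BVJ = 69.9°, so VJ runs at -59.3° + (180° − 69.9°) = 50.80° from the x-axis; with |VJ| = 42.8, J = V + 42.8·(cos 50.80°, sin 50.80°) = (44.05, 4.535). VJ is perpendicular to JQ; with |JQ| = 15.1 on the left of VJ, Q = J + 15.1·(-0.7749, 0.6320) = (32.35, 14.08). Then cos ∠BQV = QB·QV / (|QB||QV|), giving 46.72°.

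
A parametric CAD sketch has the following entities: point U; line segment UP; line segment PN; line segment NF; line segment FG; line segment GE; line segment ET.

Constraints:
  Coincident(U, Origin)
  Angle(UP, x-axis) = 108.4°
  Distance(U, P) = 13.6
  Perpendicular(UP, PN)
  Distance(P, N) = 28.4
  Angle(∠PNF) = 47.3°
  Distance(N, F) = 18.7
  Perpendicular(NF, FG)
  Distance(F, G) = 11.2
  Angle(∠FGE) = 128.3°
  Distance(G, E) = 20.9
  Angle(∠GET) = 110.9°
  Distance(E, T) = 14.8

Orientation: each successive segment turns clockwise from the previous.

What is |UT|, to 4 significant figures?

39.97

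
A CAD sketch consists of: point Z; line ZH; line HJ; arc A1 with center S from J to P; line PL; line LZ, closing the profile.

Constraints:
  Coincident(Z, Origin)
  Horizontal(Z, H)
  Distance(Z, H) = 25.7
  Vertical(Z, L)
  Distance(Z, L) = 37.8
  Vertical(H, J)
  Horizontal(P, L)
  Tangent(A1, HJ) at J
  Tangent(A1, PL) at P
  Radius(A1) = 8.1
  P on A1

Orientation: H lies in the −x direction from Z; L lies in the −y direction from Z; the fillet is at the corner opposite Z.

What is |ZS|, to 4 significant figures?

34.52

Z and L share the same x with |ZL| = 37.8 and L on the −y side, so L = (0.000, -37.80). The virtual corner opposite Z is at (-25.70, -37.80). A1 meets HJ tangentially, so SJ is at right angles to HJ and tangency of A1 to PL means the radius SP is perpendicular to PL, with radius 8.1, so the center S sits 8.1 in from both sides at S = (-17.60, -29.70). Then |ZS| = |S − Z| = 34.52.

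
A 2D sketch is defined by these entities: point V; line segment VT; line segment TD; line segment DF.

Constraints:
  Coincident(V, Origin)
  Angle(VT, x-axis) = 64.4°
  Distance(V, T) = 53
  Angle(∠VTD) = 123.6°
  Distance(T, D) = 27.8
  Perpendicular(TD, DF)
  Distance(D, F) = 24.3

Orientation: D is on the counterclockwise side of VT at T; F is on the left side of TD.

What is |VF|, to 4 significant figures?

60.48

V is at the origin; VT runs at 64.4° with length 53.0, so T = 53.0·(cos 64.4°, sin 64.4°) = (22.90, 47.80). ∠VTD = 123.6°, so TD runs at 64.4° + (180° − 123.6°) = 120.8° from the x-axis; with |TD| = 27.8, D = T + 27.8·(cos 120.8°, sin 120.8°) = (8.666, 71.68). TD ⟂ DF; with |DF| = 24.3 on the left of TD, F = D + 24.3·(-0.8590, -0.5120) = (-12.21, 59.23). Then |VF| = |F − V| = 60.48.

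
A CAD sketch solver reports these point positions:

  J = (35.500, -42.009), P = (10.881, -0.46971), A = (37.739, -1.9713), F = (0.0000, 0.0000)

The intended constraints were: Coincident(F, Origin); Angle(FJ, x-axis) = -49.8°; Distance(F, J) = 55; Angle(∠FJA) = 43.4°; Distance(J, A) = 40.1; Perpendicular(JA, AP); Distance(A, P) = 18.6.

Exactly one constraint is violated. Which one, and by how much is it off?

Distance(A, P) = 18.6 — off by 8.30.

F = (0.00, 0.00) ✓; FJ at -49.80° ✓; |FJ| = 55.00 ✓; ∠FJA = 43.40° ✓; |JA| = 40.10 ✓; ∠(JA, AP) = 90.00° ✓; |AP| = 26.90 ✗.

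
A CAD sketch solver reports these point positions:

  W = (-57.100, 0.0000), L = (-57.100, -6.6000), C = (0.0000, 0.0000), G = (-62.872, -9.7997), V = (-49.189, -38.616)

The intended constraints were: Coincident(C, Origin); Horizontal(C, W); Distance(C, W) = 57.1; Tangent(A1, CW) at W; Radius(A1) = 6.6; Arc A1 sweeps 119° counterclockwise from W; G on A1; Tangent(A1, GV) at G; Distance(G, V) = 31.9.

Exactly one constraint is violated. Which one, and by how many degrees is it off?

Tangent(A1, GV) at G — off by 3.60°.

C = (0.00, 0.00) ✓; C.y = 0.00, W.y = 0.00 ✓; |CW| = 57.10 ✓; ∠(LW, WC) = 90.00° ✓; |LW| = 6.600 ✓; bearing(L→G) − bearing(L→W) = 119.0° ✓; |LG| = 6.600 ✓; ∠(LG, GV) = 93.60° ✗; |GV| = 31.90 ✓.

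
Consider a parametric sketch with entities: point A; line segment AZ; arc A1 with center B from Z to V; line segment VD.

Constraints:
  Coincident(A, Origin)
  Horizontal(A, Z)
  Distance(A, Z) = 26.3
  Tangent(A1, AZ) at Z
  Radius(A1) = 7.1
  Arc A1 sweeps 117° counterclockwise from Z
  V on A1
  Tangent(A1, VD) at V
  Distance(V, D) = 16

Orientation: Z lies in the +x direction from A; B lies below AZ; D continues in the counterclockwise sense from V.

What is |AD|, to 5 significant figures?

36.688

A is at the origin; A and Z share the same y with |AZ| = 26.3 and Z on the +x side, so Z = (26.300, 0.0000). The tangent condition forces BZ to be normal to AZ, so B = Z + (0, -7.1) = (26.300, -7.1000). On A1, Z sits at bearing 90° from B; a 117° counterclockwise sweep puts V at bearing 207°, so V = B + 7.1·(cos 207°, sin 207°) = (19.974, -10.323). A1 meets VD tangentially, so BV is at right angles to VD, so VD runs along (−sin 207°, cos 207°); with |VD| = 16.0, D = (27.238, -24.579). Then |AD| = |D − A| = 36.688.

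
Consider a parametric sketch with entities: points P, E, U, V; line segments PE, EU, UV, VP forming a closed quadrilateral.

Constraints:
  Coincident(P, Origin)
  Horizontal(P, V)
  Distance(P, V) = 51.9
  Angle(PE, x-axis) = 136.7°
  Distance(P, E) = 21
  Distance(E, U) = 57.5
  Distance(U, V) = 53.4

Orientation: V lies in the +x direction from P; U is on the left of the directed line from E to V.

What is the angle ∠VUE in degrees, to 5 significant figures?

76.469°

Checks: |EU| = 57.50 ✓; |UV| = 53.40 ✓.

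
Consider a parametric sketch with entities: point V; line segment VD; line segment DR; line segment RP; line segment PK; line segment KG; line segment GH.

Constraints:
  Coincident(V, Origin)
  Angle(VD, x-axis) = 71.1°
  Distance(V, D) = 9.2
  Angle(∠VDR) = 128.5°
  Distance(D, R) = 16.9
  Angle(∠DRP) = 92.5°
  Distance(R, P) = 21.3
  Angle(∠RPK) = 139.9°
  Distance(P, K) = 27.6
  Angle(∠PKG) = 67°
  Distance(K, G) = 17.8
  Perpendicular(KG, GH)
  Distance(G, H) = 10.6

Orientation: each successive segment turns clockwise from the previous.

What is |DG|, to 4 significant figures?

28.71

V is at the origin; VD runs at 71.1° with length 9.2, so D = (2.980, 8.704). ∠VDR = 128.5° gives DR at 19.60° from the x-axis; with |DR| = 16.9, R = (18.90, 14.37). ∠DRP = 92.5° gives RP at -67.90° from the x-axis; with |RP| = 21.3, P = (26.91, -5.362). ∠RPK = 139.9° gives PK at -108.0° from the x-axis; with |PK| = 27.6, K = (18.39, -31.61). ∠PKG = 67.0° gives KG at 139.0° from the x-axis; with |KG| = 17.8, G = (4.952, -19.93). Then |DG| = |G − D| = 28.71.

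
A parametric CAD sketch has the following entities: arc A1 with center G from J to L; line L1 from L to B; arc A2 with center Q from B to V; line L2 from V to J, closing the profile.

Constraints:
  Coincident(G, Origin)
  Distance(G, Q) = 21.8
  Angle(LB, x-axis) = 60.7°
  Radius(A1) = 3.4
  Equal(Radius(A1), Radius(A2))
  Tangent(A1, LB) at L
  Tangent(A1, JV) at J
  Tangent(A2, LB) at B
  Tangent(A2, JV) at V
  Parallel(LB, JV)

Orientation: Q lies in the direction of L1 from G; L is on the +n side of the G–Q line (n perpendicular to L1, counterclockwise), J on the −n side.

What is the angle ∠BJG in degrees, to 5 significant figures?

72.676°

The slot axis is L1's direction at 60.7°, so u = (cos 60.7°, sin 60.7°) = (0.48938, 0.87207) and n = (−sin 60.7°, cos 60.7°) = (-0.87207, 0.48938). G is at the origin and Q lies 21.8 along u from G, so Q = 21.8·u = (10.669, 19.011). Tangency of A1 to both parallel lines with radius 3.4 puts L and J at G ± 3.4·n: L = (-2.9650, 1.6639), J = (2.9650, -1.6639). Equal radii place B and V the same way about Q: B = Q + 3.4·n = (7.7035, 20.675), V = Q − 3.4·n = (13.634, 17.347). Then cos ∠BJG = JB·JG / (|JB||JG|), giving 72.676°.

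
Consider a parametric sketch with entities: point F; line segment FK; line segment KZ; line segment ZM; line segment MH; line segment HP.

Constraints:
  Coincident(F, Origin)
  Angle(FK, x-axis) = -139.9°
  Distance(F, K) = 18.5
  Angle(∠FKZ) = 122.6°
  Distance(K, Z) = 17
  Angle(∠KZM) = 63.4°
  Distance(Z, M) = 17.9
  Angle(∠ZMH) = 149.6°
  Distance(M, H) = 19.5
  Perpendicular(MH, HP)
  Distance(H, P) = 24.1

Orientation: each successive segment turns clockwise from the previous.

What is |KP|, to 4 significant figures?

21.47

F is at the origin; FK runs at -139.9° with length 18.5, so K = (-14.15, -11.92). ∠FKZ = 122.6° gives KZ at 162.7° from the x-axis; with |KZ| = 17.0, Z = (-30.38, -6.861). ∠KZM = 63.4° gives ZM at 46.10° from the x-axis; with |ZM| = 17.9, M = (-17.97, 6.037). ∠ZMH = 149.6° gives MH at 15.70° from the x-axis; with |MH| = 19.5, H = (0.8024, 11.31). MH is perpendicular to HP, so HP runs at -74.30°; with |HP| = 24.1, P = (7.324, -11.89). Then |KP| = |P − K| = 21.47.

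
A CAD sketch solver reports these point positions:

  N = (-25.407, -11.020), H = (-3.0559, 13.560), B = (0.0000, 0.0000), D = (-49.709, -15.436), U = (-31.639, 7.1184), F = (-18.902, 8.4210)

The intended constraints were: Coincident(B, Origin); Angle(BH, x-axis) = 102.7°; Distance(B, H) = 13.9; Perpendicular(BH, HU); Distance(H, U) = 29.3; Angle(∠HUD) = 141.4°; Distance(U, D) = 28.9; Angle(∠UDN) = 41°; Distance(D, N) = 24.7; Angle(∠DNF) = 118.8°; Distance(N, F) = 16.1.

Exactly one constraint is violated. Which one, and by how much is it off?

Distance(N, F) = 16.1 — off by 4.40.

B = (0.00, 0.00) ✓; BH at 102.7° ✓; |BH| = 13.90 ✓; ∠(BH, HU) = 90.00° ✓; |HU| = 29.30 ✓; ∠HUD = 141.4° ✓; |UD| = 28.90 ✓; ∠UDN = 41.00° ✓; |DN| = 24.70 ✓; ∠DNF = 118.8° ✓; |NF| = 20.50 ✗.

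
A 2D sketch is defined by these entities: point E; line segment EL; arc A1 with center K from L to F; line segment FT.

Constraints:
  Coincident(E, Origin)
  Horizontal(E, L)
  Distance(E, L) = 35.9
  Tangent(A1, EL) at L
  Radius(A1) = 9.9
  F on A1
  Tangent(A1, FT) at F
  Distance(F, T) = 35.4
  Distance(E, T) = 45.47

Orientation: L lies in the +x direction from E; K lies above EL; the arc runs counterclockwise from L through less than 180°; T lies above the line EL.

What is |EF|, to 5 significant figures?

46.094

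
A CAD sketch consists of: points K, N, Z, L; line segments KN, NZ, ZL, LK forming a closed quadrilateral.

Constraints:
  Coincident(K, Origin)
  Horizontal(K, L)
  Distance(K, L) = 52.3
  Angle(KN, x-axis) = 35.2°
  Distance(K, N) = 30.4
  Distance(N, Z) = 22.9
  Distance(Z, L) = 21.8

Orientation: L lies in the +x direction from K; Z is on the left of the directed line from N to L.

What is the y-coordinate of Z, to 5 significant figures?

21.250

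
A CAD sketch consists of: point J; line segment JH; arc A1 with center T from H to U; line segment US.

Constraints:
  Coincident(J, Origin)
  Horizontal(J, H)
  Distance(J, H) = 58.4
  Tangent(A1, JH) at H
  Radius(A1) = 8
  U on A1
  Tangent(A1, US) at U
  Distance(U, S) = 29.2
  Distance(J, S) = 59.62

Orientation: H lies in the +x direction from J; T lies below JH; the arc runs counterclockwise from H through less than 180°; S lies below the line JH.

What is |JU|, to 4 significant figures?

50.95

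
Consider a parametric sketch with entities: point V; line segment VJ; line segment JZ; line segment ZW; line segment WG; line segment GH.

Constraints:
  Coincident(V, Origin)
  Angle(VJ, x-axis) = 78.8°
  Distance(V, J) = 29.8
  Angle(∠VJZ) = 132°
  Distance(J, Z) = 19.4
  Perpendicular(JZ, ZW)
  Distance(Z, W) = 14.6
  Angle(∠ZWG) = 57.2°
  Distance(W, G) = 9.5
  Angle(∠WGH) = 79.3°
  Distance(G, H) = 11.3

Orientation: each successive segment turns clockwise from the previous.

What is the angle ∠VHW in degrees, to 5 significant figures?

62.796°

V is at the origin; VJ runs at 78.8° with length 29.8, so J = (5.7882, 29.232). ∠VJZ = 132.0° gives JZ at 30.800° from the x-axis; with |JZ| = 19.4, Z = (22.452, 39.166). JZ ⟂ ZW, so ZW runs at -59.200°; with |ZW| = 14.6, W = (29.928, 26.625). ∠ZWG = 57.2° gives WG at 178.00° from the x-axis; with |WG| = 9.5, G = (20.434, 26.957). ∠WGH = 79.3° gives GH at 77.300° from the x-axis; with |GH| = 11.3, H = (22.918, 37.980). Then cos ∠VHW = HV·HW / (|HV||HW|), giving 62.796°.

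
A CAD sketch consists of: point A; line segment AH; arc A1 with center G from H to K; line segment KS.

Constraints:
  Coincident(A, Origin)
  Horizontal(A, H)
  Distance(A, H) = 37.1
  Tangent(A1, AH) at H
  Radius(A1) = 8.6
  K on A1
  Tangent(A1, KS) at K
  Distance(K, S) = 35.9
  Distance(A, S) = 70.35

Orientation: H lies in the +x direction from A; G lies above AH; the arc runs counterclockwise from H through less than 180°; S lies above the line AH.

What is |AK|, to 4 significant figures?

45.33

Checks: |GK| = 8.600 ✓; ∠(GK, KS) = 90.00° ✓; |KS| = 35.90 ✓; |AS| = 70.35 ✓.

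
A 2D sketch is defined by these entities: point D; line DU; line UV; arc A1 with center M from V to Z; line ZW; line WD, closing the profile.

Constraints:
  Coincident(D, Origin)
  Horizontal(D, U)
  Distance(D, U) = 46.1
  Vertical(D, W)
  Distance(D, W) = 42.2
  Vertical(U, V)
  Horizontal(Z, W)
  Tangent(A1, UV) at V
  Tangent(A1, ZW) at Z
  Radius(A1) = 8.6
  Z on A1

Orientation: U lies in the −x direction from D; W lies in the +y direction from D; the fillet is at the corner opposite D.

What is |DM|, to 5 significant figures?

50.351

D is at the origin; D and U share the same y with |DU| = 46.1 and U on the −x side, so U = (-46.100, 0.0000). DW is vertical with |DW| = 42.2 and W on the +y side, so W = (0.0000, 42.200). The virtual corner opposite D is at (-46.100, 42.200). A1 meets UV tangentially, so MV is at right angles to UV and the tangent condition forces MZ to be normal to ZW, with radius 8.6, so the center M sits 8.6 in from both sides at M = (-37.500, 33.600). Then |DM| = |M − D| = 50.351.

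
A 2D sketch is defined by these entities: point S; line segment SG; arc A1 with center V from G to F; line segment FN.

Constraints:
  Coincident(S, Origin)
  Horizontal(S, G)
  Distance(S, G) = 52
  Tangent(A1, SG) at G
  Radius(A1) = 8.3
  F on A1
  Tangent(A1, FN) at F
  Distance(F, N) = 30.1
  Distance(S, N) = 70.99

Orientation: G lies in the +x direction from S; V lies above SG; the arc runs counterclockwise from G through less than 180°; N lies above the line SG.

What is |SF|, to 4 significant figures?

60.89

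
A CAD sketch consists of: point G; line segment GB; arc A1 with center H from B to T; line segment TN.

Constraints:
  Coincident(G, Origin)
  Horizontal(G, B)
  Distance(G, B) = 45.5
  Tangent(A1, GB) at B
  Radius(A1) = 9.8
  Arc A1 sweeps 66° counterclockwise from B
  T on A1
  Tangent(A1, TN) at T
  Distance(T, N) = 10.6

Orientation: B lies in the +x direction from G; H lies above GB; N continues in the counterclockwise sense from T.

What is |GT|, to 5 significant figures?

54.762

G is at the origin; GB is horizontal with |GB| = 45.5 and B on the +x side, so B = (45.500, 0.0000). A1 meets GB tangentially, so HB is at right angles to GB, so H = B + (0, 9.8) = (45.500, 9.8000). On A1, B sits at bearing -90° from H; a 66° counterclockwise sweep puts T at bearing -24°, so T = H + 9.8·(cos -24°, sin -24°) = (54.453, 5.8140). Then |GT| = |T − G| = 54.762.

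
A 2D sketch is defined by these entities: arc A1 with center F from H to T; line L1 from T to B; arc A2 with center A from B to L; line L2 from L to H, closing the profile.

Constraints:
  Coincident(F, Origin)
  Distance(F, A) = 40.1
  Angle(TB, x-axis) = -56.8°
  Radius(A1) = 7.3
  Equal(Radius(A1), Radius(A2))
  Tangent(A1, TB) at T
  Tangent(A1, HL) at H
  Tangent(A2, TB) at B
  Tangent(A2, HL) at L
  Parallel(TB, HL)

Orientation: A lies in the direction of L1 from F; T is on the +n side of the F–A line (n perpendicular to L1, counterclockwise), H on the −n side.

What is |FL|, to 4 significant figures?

40.76

Tangency of A1 to both parallel lines with radius 7.3 puts T and H at F ± 7.3·n: T = (6.108, 3.997), H = (-6.108, -3.997). Equal radii place B and L the same way about A: B = A + 7.3·n = (28.07, -29.56), L = A − 7.3·n = (15.85, -37.55). Then |FL| = |L − F| = 40.76.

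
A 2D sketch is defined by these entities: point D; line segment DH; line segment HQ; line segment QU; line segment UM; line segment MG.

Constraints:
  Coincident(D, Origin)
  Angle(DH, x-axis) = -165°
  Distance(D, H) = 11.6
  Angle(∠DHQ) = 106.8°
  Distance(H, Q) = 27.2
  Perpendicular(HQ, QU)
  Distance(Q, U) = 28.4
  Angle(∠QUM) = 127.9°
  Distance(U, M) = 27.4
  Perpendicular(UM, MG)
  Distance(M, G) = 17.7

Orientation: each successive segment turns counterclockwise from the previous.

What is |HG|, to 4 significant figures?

31.71

D is at the origin; DH runs at -165.0° with length 11.6, so H = (-11.20, -3.002). ∠DHQ = 106.8° gives HQ at -91.80° from the x-axis; with |HQ| = 27.2, Q = (-12.06, -30.19). The perpendicularity gives QU at right angles to HQ, so QU runs at -1.800°; with |QU| = 28.4, U = (16.33, -31.08). ∠QUM = 127.9° gives UM at 50.30° from the x-axis; with |UM| = 27.4, M = (33.83, -9.999). UM is perpendicular to MG, so MG runs at 140.3°; with |MG| = 17.7, G = (20.21, 1.307). Then |HG| = |G − H| = 31.71.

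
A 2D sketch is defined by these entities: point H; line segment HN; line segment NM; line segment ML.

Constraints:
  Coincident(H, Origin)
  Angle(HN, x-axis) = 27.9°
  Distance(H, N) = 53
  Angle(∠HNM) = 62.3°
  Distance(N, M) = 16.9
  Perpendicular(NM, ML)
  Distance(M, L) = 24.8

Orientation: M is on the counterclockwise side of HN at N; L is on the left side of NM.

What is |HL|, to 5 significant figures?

23.439

∠HNM = 62.3°, so NM runs at 27.9° + (180° − 62.3°) = 145.60° from the x-axis; with |NM| = 16.9, M = N + 16.9·(cos 145.60°, sin 145.60°) = (32.895, 34.348). NM ⟂ ML; with |ML| = 24.8 on the left of NM, L = M + 24.8·(-0.56497, -0.82511) = (18.884, 13.885). Then |HL| = |L − H| = 23.439.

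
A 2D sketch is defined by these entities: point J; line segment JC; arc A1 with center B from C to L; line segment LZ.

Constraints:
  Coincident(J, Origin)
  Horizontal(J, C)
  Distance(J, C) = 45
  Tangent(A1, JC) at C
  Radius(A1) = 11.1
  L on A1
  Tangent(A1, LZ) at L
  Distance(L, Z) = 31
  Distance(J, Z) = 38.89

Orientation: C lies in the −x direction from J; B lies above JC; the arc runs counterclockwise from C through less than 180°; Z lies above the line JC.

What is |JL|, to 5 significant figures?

35.717

J is at the origin; JC is horizontal with |JC| = 45.0 and C on the −x side, so C = (-45.000, 0.0000). Tangency of A1 to JC means the radius BC is perpendicular to JC, so B = C + (0, 11.1) = (-45.000, 11.100). Since BL ⟂ LZ (tangency), |BZ| = √(11.1² + 31.0²) = 32.927 regardless of where L sits on A1. So Z lies on both circle(J, 38.89) and circle(B, 32.927); the above-JC intersection is Z = (-20.471, 33.066). L is the foot of the tangent from Z: L = (-35.241, 5.8113).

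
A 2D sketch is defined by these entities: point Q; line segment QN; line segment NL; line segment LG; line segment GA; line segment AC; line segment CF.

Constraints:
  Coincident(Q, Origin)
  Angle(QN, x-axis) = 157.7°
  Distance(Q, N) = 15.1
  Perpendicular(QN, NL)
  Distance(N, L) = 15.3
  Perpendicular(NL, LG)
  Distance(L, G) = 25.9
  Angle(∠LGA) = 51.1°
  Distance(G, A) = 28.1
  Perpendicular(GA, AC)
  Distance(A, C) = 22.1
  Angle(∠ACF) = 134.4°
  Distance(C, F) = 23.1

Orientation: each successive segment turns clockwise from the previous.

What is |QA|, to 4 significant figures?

9.487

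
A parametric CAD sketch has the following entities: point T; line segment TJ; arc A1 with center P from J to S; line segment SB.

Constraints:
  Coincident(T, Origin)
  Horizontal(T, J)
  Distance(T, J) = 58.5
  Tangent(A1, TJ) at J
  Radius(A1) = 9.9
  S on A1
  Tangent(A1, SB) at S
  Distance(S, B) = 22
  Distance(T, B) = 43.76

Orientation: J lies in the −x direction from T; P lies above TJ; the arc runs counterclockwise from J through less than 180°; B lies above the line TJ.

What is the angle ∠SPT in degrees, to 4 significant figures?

25.60°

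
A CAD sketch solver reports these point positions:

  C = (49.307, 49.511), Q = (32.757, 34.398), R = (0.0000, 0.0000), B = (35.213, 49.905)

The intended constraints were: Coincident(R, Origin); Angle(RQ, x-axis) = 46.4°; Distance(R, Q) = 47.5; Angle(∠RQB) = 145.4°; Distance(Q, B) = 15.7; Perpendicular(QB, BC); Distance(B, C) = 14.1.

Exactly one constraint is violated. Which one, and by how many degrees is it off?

Perpendicular(QB, BC) — off by 7.40°.

R = (0.00, 0.00) ✓; RQ at 46.40° ✓; |RQ| = 47.50 ✓; ∠RQB = 145.4° ✓; |QB| = 15.70 ✓; ∠(QB, BC) = 82.60° ✗; |BC| = 14.10 ✓.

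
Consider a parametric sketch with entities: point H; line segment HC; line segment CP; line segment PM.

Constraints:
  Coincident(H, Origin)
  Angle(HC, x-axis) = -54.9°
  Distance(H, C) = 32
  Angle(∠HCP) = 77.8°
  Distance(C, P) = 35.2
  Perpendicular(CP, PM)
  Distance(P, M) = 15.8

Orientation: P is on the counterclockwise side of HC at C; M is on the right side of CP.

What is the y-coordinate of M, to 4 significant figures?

-11.03

H is at the origin; HC runs at -54.9° with length 32.0, so C = 32.0·(cos -54.9°, sin -54.9°) = (18.40, -26.18). ∠HCP = 77.8°, so CP runs at -54.9° + (180° − 77.8°) = 47.30° from the x-axis; with |CP| = 35.2, P = C + 35.2·(cos 47.30°, sin 47.30°) = (42.27, -0.3118). CP is perpendicular to PM; with |PM| = 15.8 on the right of CP, M = P + 15.8·(0.7349, -0.6782) = (53.88, -11.03). So M.y = -11.03.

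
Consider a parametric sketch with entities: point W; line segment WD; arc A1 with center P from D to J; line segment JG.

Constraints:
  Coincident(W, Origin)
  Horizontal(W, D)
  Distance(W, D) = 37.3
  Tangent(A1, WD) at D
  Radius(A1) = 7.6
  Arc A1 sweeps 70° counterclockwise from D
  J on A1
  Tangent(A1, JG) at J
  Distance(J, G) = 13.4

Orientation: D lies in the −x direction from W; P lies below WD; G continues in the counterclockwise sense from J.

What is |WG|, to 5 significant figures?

52.086

W is at the origin; W and D share the same y with |WD| = 37.3 and D on the −x side, so D = (-37.300, 0.0000). Since A1 is tangent to WD there, PD ⟂ WD, so P = D + (0, -7.6) = (-37.300, -7.6000). On A1, D sits at bearing 90° from P; a 70° counterclockwise sweep puts J at bearing 160°, so J = P + 7.6·(cos 160°, sin 160°) = (-44.442, -5.0006). Tangency of A1 to JG means the radius PJ is perpendicular to JG, so JG runs along (−sin 160°, cos 160°); with |JG| = 13.4, G = (-49.025, -17.593). Then |WG| = |G − W| = 52.086.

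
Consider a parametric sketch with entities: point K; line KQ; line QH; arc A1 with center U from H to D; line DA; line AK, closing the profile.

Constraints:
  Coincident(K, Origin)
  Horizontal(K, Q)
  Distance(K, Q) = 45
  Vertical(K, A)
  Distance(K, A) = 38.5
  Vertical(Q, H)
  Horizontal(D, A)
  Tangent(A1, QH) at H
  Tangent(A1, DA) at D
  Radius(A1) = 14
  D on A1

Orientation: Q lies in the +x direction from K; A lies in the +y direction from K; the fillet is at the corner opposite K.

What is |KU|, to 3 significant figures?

39.5

K is at the origin; KQ is horizontal with |KQ| = 45.0 and Q on the +x side, so Q = (45.0, 0.00). KA is vertical with |KA| = 38.5 and A on the +y side, so A = (0.00, 38.5). The virtual corner opposite K is at (45.0, 38.5). A1 meets QH tangentially, so UH is at right angles to QH and the tangent condition forces UD to be normal to DA, with radius 14.0, so the center U sits 14.0 in from both sides at U = (31.0, 24.5). Then |KU| = |U − K| = 39.5.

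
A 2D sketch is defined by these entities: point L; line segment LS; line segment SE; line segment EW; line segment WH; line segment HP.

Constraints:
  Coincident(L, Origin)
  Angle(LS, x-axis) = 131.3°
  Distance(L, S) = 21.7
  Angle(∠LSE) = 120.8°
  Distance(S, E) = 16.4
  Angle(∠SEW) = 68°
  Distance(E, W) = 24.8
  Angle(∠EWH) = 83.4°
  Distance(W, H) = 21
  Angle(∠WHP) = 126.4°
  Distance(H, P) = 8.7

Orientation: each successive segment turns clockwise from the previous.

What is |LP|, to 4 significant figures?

14.39

∠EWH = 83.4° gives WH at -136.5° from the x-axis; with |WH| = 21.0, H = (-5.489, 1.545). ∠WHP = 126.4° gives HP at 169.9° from the x-axis; with |HP| = 8.7, P = (-14.05, 3.071). Then |LP| = |P − L| = 14.39.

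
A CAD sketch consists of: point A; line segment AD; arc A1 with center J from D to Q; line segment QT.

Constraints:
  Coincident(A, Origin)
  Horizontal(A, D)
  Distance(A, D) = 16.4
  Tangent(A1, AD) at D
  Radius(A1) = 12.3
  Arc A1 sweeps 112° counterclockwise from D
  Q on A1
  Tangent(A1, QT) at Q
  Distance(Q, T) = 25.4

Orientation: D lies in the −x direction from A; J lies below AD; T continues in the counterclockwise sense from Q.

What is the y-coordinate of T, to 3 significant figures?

-40.5

A is at the origin; A and D share the same y with |AD| = 16.4 and D on the −x side, so D = (-16.4, 0.00). A1 meets AD tangentially, so JD is at right angles to AD, so J = D + (0, -12.3) = (-16.4, -12.3). On A1, D sits at bearing 90° from J; a 112° counterclockwise sweep puts Q at bearing 202°, so Q = J + 12.3·(cos 202°, sin 202°) = (-27.8, -16.9). Tangency of A1 to QT means the radius JQ is perpendicular to QT, so QT runs along (−sin 202°, cos 202°); with |QT| = 25.4, T = (-18.3, -40.5). So T.y = -40.5.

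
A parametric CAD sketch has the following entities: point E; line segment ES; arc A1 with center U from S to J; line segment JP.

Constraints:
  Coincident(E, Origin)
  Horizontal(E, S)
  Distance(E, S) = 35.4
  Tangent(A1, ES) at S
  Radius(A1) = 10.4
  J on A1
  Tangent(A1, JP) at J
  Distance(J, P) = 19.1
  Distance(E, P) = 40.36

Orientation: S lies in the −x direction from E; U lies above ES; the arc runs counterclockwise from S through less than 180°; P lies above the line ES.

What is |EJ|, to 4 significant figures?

27.46

Checks: |UJ| = 10.40 ✓; ∠(UJ, JP) = 90.00° ✓; |JP| = 19.10 ✓; |EP| = 40.36 ✓.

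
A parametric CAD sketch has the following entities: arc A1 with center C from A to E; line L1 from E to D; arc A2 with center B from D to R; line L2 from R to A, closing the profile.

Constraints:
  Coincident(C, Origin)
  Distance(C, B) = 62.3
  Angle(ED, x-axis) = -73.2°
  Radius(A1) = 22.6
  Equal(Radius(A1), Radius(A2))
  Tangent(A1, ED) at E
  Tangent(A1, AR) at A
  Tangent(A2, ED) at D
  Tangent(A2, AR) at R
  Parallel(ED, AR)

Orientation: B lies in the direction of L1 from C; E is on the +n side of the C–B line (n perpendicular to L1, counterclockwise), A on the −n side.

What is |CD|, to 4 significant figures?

66.27

The slot axis is L1's direction at -73.2°, so u = (cos -73.2°, sin -73.2°) = (0.2890, -0.9573) and n = (−sin -73.2°, cos -73.2°) = (0.9573, 0.2890). C is at the origin and B lies 62.3 along u from C, so B = 62.3·u = (18.01, -59.64). Tangency of A1 to both parallel lines with radius 22.6 puts E and A at C ± 22.6·n: E = (21.64, 6.532), A = (-21.64, -6.532). Equal radii place D and R the same way about B: D = B + 22.6·n = (39.64, -53.11), R = B − 22.6·n = (-3.629, -66.17). Then |CD| = |D − C| = 66.27.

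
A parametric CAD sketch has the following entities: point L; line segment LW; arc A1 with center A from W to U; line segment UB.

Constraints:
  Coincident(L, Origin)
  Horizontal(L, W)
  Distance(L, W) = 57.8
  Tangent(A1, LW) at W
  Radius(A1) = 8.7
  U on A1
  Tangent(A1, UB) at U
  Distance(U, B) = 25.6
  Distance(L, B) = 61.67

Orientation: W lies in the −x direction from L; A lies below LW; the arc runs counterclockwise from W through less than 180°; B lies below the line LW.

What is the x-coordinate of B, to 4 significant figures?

-50.89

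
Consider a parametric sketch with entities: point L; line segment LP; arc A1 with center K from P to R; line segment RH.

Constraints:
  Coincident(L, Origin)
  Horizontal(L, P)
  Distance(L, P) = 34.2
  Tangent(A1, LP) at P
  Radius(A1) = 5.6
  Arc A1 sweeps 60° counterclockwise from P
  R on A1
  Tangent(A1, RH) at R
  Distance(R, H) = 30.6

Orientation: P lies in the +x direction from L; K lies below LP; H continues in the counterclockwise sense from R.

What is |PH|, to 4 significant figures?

35.56

L is at the origin; LP is horizontal with |LP| = 34.2 and P on the +x side, so P = (34.20, 0.000). Since A1 is tangent to LP there, KP ⟂ LP, so K = P + (0, -5.6) = (34.20, -5.600). On A1, P sits at bearing 90° from K; a 60° counterclockwise sweep puts R at bearing 150°, so R = K + 5.6·(cos 150°, sin 150°) = (29.35, -2.800). Since A1 is tangent to RH there, KR ⟂ RH, so RH runs along (−sin 150°, cos 150°); with |RH| = 30.6, H = (14.05, -29.30). Then |PH| = |H − P| = 35.56.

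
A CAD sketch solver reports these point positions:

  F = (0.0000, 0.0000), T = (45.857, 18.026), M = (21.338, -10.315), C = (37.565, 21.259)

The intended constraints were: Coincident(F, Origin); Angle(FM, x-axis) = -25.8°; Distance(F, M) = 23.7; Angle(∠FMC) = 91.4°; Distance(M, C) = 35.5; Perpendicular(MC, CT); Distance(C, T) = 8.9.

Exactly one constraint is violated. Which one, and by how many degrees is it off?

Perpendicular(MC, CT) — off by 5.90°.

F = (0.00, 0.00) ✓; FM at -25.80° ✓; |FM| = 23.70 ✓; ∠FMC = 91.40° ✓; |MC| = 35.50 ✓; ∠(MC, CT) = 84.10° ✗; |CT| = 8.900 ✓.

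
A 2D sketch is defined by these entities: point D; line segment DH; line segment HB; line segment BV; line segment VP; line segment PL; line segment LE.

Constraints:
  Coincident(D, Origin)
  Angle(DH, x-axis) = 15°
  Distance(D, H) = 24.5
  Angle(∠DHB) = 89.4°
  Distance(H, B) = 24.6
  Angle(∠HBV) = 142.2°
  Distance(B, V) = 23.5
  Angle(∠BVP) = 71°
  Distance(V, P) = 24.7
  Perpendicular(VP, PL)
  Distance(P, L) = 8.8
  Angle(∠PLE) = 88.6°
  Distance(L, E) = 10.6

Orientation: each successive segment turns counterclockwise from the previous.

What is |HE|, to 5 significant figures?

30.607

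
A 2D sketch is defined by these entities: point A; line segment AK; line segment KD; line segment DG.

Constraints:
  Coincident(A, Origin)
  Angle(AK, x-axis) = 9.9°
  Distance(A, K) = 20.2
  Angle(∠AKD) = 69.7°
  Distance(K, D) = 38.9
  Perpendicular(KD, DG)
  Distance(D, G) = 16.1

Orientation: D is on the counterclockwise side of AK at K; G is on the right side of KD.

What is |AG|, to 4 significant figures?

47.38

A is at the origin; AK runs at 9.9° with length 20.2, so K = 20.2·(cos 9.9°, sin 9.9°) = (19.90, 3.473). ∠AKD = 69.7°, so KD runs at 9.9° + (180° − 69.7°) = 120.2° from the x-axis; with |KD| = 38.9, D = K + 38.9·(cos 120.2°, sin 120.2°) = (0.3317, 37.09). KD is perpendicular to DG; with |DG| = 16.1 on the right of KD, G = D + 16.1·(0.8643, 0.5030) = (14.25, 45.19). Then |AG| = |G − A| = 47.38.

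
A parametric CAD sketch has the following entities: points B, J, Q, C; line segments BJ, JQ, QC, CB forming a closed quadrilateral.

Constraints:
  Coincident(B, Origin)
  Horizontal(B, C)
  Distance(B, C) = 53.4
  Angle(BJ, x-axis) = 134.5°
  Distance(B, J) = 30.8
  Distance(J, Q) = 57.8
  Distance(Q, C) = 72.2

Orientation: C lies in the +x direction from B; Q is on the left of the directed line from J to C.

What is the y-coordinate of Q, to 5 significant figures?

63.350

Checks: |JQ| = 57.80 ✓; |QC| = 72.20 ✓.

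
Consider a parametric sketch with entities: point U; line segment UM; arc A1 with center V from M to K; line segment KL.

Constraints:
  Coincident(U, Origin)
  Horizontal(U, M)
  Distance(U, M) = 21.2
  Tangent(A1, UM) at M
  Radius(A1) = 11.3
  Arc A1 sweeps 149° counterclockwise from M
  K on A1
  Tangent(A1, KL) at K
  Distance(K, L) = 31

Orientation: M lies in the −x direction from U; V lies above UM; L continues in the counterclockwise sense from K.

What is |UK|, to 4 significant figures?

26.02

Tangency of A1 to UM means the radius VM is perpendicular to UM, so V = M + (0, 11.3) = (-21.20, 11.30). On A1, M sits at bearing -90° from V; a 149° counterclockwise sweep puts K at bearing 59°, so K = V + 11.3·(cos 59°, sin 59°) = (-15.38, 20.99). Then |UK| = |K − U| = 26.02.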